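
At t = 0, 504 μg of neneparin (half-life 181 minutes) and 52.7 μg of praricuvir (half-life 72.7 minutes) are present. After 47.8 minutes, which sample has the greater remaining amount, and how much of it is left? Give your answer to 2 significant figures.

neneparin: 504 × (1/2)^0.26409 ≈ 419.69 μg.
praricuvir: 52.7 × (1/2)^0.6575 ≈ 33.411 μg.
Neneparin has more remaining, at ≈ 419.69 μg.

neneparin, 420 μg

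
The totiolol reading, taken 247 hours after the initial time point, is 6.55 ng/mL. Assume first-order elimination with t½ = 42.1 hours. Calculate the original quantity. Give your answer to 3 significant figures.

Number of half-lives elapsed: n = 247/42.1 ≈ 5.867.
A₀ = A × 2^n = 6.55 × 2^5.867 = 6.55 × 58.363 ≈ 382.28 ng/mL.

382 ng/mL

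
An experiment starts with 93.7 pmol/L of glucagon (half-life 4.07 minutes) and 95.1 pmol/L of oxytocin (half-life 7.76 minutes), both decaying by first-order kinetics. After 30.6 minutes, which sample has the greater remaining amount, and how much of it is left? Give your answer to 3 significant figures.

glucagon: 93.7 × (1/2)^7.5184 ≈ 0.51105 pmol/L.
oxytocin: 95.1 × (1/2)^3.9433 ≈ 6.182 pmol/L.
Oxytocin has more remaining, at ≈ 6.182 pmol/L.

oxytocin, 6.18 pmol/L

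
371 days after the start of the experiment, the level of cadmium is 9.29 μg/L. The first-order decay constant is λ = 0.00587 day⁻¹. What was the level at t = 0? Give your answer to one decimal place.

82.0 μg/L

t½ = ln 2 / λ = 0.69315 / 0.00587 ≈ 118.08 days.
Number of half-lives elapsed: n = 371/118.08 ≈ 3.1419.
A₀ = A × 2^n = 9.29 × 2^3.1419 = 9.29 × 8.8266 ≈ 81.999 μg/L.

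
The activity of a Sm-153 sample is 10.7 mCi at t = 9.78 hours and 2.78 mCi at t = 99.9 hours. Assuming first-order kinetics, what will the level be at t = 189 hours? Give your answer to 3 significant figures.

Over Δt = 99.9 − 9.78 = 90.12 hours, the level fell by a factor of 10.7/2.78 ≈ 3.8489.
n = log₂(3.8489) ≈ 1.9445 half-lives, so t½ = 90.12/1.9445 ≈ 46.347 hours.
From t = 99.9 to t = 189: 2.78 × (1/2)^((189−99.9)/46.347) ≈ 0.73338 mCi.

0.733 mCi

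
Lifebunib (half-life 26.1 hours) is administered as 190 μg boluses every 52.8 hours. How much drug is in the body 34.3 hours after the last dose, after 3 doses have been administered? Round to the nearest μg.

The 3 doses were given 139.9, 87.1, 34.3 hours ago.
Total = 190·(1/2)^(139.9/26.1) + 190·(1/2)^(87.1/26.1) + 190·(1/2)^(34.3/26.1)
      = 4.6258 + 18.8 + 76.409 ≈ 99.836 μg.

100 μg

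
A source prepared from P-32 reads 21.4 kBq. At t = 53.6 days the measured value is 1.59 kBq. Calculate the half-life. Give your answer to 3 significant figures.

14.3 days

A/A₀ = 1.59/21.4 ≈ 0.074299.
n = log₂(13.459) ≈ 3.7505 half-lives elapsed in 53.6 days.
t½ = 53.6/3.7505 ≈ 14.291 days.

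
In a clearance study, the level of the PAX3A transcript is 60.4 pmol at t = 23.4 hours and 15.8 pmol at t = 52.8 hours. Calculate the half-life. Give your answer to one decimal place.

15.2 hours

Over Δt = 52.8 − 23.4 = 29.4 hours, the level fell by a factor of 60.4/15.8 ≈ 3.8228.
n = log₂(3.8228) ≈ 1.9346 half-lives, so t½ = 29.4/1.9346 ≈ 15.197 hours.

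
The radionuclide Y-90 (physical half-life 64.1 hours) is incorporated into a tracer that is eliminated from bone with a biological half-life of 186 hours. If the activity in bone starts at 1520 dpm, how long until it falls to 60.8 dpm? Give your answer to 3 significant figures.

221 hours

1/t_eff = 1/t_phys + 1/t_biol = 1/64.1 + 1/186 = 0.020977 per hour.
t_eff = 64.1 × 186 / (64.1 + 186) ≈ 47.671 hours.
n = log₂(1520/60.8) ≈ 4.6439; t = 4.6439 × 47.671 ≈ 221.38 hours.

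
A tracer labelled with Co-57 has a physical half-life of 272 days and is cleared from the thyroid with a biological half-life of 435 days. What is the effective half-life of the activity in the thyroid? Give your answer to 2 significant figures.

1/t_eff = 1/t_phys + 1/t_biol = 1/272 + 1/435 = 0.0059753 per day.
t_eff = 272 × 435 / (272 + 435) ≈ 167.36 days.

170 days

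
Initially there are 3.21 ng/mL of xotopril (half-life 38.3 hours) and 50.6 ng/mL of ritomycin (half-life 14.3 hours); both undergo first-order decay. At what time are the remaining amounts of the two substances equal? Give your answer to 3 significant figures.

Set 3.21·(1/2)^(t/38.3) = 50.6·(1/2)^(t/14.3).
Taking log₂: log₂(3.21/50.6) = t·(1/38.3 − 1/14.3).
log₂(0.063439) = -3.9785; 1/38.3 − 1/14.3 = -0.04382.
t = -3.9785 / -0.04382 ≈ 90.791 hours.

90.8 hours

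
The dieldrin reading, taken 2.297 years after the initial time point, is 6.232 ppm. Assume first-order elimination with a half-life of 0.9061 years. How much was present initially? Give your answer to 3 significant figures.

Number of half-lives elapsed: n = 2.297/0.9061 ≈ 2.535.
A₀ = A × 2^n = 6.232 × 2^2.535 = 6.232 × 5.7959 ≈ 36.12 ppm.

36.1 ppm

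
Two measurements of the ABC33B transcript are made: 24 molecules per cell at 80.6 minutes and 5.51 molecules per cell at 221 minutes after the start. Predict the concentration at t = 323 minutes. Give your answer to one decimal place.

1.9 molecules per cell

Over Δt = 221 − 80.6 = 140.4 minutes, the level fell by a factor of 24/5.51 ≈ 4.3557.
n = log₂(4.3557) ≈ 2.1229 half-lives, so t½ = 140.4/2.1229 ≈ 66.136 minutes.
From t = 221 to t = 323: 5.51 × (1/2)^((323−221)/66.136) ≈ 1.8918 molecules per cell.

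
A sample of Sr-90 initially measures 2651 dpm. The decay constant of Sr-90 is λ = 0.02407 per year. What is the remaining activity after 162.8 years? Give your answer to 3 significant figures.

52.7 dpm

t½ = ln 2 / λ = 0.69315 / 0.02407 ≈ 28.797 years.
Number of half-lives: n = 162.8/28.797 ≈ 5.6533.
Remaining = 2651 × (1/2)^5.6533 = 2651 × 0.019869 ≈ 52.673 dpm.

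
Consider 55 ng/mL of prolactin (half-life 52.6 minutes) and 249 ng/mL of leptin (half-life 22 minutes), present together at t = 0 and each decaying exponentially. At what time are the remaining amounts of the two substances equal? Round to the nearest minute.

Set 55·(1/2)^(t/52.6) = 249·(1/2)^(t/22).
Taking log₂: log₂(55/249) = t·(1/52.6 − 1/22).
log₂(0.22088) = -2.1786; 1/52.6 − 1/22 = -0.026443.
t = -2.1786 / -0.026443 ≈ 82.39 minutes.

82 minutes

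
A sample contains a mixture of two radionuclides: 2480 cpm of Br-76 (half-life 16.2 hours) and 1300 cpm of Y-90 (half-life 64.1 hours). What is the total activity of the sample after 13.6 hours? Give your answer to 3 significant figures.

2510 cpm

Br-76: 2480 × (1/2)^(13.6/16.2) = 2480 × (1/2)^0.83951 ≈ 1385.9 cpm.
Y-90: 1300 × (1/2)^(13.6/64.1) = 1300 × (1/2)^0.21217 ≈ 1122.2 cpm.
Total = 1385.9 + 1122.2 ≈ 2508.1 cpm.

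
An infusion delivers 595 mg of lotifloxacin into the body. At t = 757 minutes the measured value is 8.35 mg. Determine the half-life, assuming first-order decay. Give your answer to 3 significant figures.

123 minutes

A/A₀ = 8.35/595 ≈ 0.014034.
n = log₂(71.257) ≈ 6.155 half-lives elapsed in 757 minutes.
t½ = 757/6.155 ≈ 122.99 minutes.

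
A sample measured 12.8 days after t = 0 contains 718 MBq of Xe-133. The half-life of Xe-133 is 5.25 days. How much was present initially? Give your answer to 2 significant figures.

Number of half-lives elapsed: n = 12.8/5.25 ≈ 2.4381.
A₀ = A × 2^n = 718 × 2^2.4381 = 718 × 5.4193 ≈ 3891 MBq.

3900 MBq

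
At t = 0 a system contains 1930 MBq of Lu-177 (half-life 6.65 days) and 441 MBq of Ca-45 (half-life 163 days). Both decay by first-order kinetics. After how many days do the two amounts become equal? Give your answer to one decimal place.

Set 1930·(1/2)^(t/6.65) = 441·(1/2)^(t/163).
Taking log₂: log₂(1930/441) = t·(1/6.65 − 1/163).
log₂(4.3764) = 2.1298; 1/6.65 − 1/163 = 0.14424.
t = 2.1298 / 0.14424 ≈ 14.765 days.

14.8 days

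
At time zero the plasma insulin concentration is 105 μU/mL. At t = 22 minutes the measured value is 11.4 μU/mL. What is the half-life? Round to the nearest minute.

7 minutes

A/A₀ = 11.4/105 ≈ 0.10857.
n = log₂(9.2105) ≈ 3.2033 half-lives elapsed in 22 minutes.
t½ = 22/3.2033 ≈ 6.868 minutes.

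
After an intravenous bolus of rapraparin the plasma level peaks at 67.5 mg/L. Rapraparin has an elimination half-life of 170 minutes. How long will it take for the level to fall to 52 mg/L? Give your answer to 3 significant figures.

Fraction remaining = 52/67.5 ≈ 0.77037.
n = log₂(67.5/52) = ln(1.2981)/ln 2 ≈ 0.37638 half-lives.
t = n × t½ = 0.37638 × 170 ≈ 63.984 minutes.

64.0 minutes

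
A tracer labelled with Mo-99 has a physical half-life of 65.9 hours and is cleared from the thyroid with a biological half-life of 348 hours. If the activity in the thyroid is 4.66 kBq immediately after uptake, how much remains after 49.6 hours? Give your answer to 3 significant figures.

2.51 kBq

1/t_eff = 1/t_phys + 1/t_biol = 1/65.9 + 1/348 = 0.018048 per hour.
t_eff = 65.9 × 348 / (65.9 + 348) ≈ 55.408 hours.
Remaining = 4.66 × (1/2)^(49.6/55.408) = 4.66 × (1/2)^0.89518 ≈ 2.5056 kBq.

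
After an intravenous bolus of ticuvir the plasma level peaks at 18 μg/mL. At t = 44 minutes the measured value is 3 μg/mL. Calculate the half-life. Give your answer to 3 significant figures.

17.0 minutes

A/A₀ = 3/18 ≈ 0.16667.
n = log₂(6) ≈ 2.585 half-lives elapsed in 44 minutes.
t½ = 44/2.585 ≈ 17.022 minutes.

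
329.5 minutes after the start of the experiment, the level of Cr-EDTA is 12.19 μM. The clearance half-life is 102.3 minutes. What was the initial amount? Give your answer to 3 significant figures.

114 μM

Number of half-lives elapsed: n = 329.5/102.3 ≈ 3.2209.
A₀ = A × 2^n = 12.19 × 2^3.2209 = 12.19 × 9.3238 ≈ 113.66 μM.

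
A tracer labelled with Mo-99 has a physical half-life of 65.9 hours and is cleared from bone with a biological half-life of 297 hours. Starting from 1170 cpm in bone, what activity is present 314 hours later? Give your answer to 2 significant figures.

21 cpm

1/t_eff = 1/t_phys + 1/t_biol = 1/65.9 + 1/297 = 0.018542 per hour.
t_eff = 65.9 × 297 / (65.9 + 297) ≈ 53.933 hours.
Remaining = 1170 × (1/2)^(314/53.933) = 1170 × (1/2)^5.822 ≈ 20.681 cpm.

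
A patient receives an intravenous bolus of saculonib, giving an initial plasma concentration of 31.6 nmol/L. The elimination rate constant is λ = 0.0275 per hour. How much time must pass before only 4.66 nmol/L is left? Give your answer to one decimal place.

t½ = ln 2 / λ = 0.69315 / 0.0275 ≈ 25.205 hours.
Fraction remaining = 4.66/31.6 ≈ 0.14747.
n = log₂(31.6/4.66) = ln(6.7811)/ln 2 ≈ 2.7615 half-lives.
t = n × t½ = 2.7615 × 25.205 ≈ 69.605 hours.

69.6 hours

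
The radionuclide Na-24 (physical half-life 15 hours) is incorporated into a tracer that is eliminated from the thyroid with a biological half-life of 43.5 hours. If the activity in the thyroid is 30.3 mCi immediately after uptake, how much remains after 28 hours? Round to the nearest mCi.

5 mCi

1/t_eff = 1/t_phys + 1/t_biol = 1/15 + 1/43.5 = 0.089655 per hour.
t_eff = 15 × 43.5 / (15 + 43.5) ≈ 11.154 hours.
Remaining = 30.3 × (1/2)^(28/11.154) = 30.3 × (1/2)^2.5103 ≈ 5.3181 mCi.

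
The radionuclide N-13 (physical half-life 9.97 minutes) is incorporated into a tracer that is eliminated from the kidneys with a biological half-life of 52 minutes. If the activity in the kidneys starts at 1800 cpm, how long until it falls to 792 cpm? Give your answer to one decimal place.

9.9 minutes

1/t_eff = 1/t_phys + 1/t_biol = 1/9.97 + 1/52 = 0.11953 per minute.
t_eff = 9.97 × 52 / (9.97 + 52) ≈ 8.366 minutes.
n = log₂(1800/792) ≈ 1.1844; t = 1.1844 × 8.366 ≈ 9.9089 minutes.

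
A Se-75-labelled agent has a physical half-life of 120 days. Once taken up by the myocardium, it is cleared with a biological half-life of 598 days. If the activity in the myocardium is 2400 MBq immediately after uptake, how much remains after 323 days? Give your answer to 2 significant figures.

260 MBq

1/t_eff = 1/t_phys + 1/t_biol = 1/120 + 1/598 = 0.010006 per day.
t_eff = 120 × 598 / (120 + 598) ≈ 99.944 days.
Remaining = 2400 × (1/2)^(323/99.944) = 2400 × (1/2)^3.2318 ≈ 255.47 MBq.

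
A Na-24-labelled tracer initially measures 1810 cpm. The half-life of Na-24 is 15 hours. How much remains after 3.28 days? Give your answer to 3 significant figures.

Convert the elapsed time: 3.28 days = 78.72 hours.
Number of half-lives: n = 78.72/15 ≈ 5.248.
Remaining = 1810 × (1/2)^5.248 = 1810 × 0.026314 ≈ 47.629 cpm.

47.6 cpm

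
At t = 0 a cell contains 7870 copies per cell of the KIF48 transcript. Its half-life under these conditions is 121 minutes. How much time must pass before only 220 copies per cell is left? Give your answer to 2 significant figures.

Fraction remaining = 220/7870 ≈ 0.027954.
n = log₂(7870/220) = ln(35.773)/ln 2 ≈ 5.1608 half-lives.
t = n × t½ = 5.1608 × 121 ≈ 624.46 minutes.

620 minutes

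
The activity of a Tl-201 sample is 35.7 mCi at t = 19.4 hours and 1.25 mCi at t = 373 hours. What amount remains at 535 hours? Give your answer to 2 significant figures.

0.27 mCi

Over Δt = 373 − 19.4 = 353.6 hours, the level fell by a factor of 35.7/1.25 ≈ 28.56.
n = log₂(28.56) ≈ 4.8359 half-lives, so t½ = 353.6/4.8359 ≈ 73.119 hours.
From t = 373 to t = 535: 1.25 × (1/2)^((535−373)/73.119) ≈ 0.26913 mCi.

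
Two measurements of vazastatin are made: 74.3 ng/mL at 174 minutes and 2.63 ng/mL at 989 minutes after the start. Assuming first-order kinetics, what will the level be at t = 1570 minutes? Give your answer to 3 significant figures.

Over Δt = 989 − 174 = 815 minutes, the level fell by a factor of 74.3/2.63 ≈ 28.251.
n = log₂(28.251) ≈ 4.8202 half-lives, so t½ = 815/4.8202 ≈ 169.08 minutes.
From t = 989 to t = 1570: 2.63 × (1/2)^((1570−989)/169.08) ≈ 0.24296 ng/mL.

0.243 ng/mL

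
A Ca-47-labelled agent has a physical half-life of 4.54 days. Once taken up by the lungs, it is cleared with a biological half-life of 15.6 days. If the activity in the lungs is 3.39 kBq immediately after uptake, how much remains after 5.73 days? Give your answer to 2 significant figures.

1.1 kBq

1/t_eff = 1/t_phys + 1/t_biol = 1/4.54 + 1/15.6 = 0.28437 per day.
t_eff = 4.54 × 15.6 / (4.54 + 15.6) ≈ 3.5166 days.
Remaining = 3.39 × (1/2)^(5.73/3.5166) = 3.39 × (1/2)^1.6294 ≈ 1.0957 kBq.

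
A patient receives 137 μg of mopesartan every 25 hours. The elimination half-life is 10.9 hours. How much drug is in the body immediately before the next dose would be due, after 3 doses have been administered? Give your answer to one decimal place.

The 3 doses were given 75, 50, 25 hours ago.
Total = 137·(1/2)^(75/10.9) + 137·(1/2)^(50/10.9) + 137·(1/2)^(25/10.9)
      = 1.1626 + 5.6997 + 27.944 ≈ 34.806 μg.

34.8 μg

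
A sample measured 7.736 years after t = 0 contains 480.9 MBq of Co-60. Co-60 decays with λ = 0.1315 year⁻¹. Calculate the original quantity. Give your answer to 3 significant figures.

t½ = ln 2 / λ = 0.69315 / 0.1315 ≈ 5.2711 years.
Number of half-lives elapsed: n = 7.736/5.2711 ≈ 1.4676.
A₀ = A × 2^n = 480.9 × 2^1.4676 = 480.9 × 2.7657 ≈ 1330 MBq.

1330 MBq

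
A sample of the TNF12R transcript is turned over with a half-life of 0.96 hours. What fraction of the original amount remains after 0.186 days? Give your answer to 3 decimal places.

0.186 days = 4.464 hours.
n = 4.464/0.96 ≈ 4.65 half-lives.
Fraction remaining = (1/2)^4.65 ≈ 0.03983.

0.040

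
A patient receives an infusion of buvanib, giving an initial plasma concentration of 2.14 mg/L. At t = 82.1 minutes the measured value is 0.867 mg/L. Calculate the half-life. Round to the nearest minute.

A/A₀ = 0.867/2.14 ≈ 0.40514.
n = log₂(2.4683) ≈ 1.3035 half-lives elapsed in 82.1 minutes.
t½ = 82.1/1.3035 ≈ 62.984 minutes.

63 minutes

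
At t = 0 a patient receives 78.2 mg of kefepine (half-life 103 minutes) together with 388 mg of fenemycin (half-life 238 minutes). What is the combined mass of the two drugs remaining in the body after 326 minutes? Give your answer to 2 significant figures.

160 mg

kefepine: 78.2 × (1/2)^(326/103) = 78.2 × (1/2)^3.165 ≈ 8.7183 mg.
fenemycin: 388 × (1/2)^(326/238) = 388 × (1/2)^1.3697 ≈ 150.14 mg.
Total = 8.7183 + 150.14 ≈ 158.86 mg.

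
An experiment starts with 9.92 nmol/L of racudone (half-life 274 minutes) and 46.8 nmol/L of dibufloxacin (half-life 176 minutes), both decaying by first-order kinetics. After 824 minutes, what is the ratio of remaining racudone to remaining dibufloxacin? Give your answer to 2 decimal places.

racudone: 9.92 × (1/2)^(824/274) = 9.92 × (1/2)^3.0073 ≈ 1.2337 nmol/L.
dibufloxacin: 46.8 × (1/2)^(824/176) = 46.8 × (1/2)^4.6818 ≈ 1.8234 nmol/L.
Ratio ≈ 1.2337 / 1.8234 ≈ 0.67662.

0.68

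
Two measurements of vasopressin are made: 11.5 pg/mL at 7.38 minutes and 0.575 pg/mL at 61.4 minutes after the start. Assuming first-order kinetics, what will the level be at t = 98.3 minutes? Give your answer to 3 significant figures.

0.0743 pg/mL

Over Δt = 61.4 − 7.38 = 54.02 minutes, the level fell by a factor of 11.5/0.575 ≈ 20.
n = log₂(20) ≈ 4.3219 half-lives, so t½ = 54.02/4.3219 ≈ 12.499 minutes.
From t = 61.4 to t = 98.3: 0.575 × (1/2)^((98.3−61.4)/12.499) ≈ 0.074295 pg/mL.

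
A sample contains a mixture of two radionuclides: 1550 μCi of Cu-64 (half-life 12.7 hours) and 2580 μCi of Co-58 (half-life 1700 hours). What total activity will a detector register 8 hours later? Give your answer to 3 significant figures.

3570 μCi

Cu-64: 1550 × (1/2)^(8/12.7) = 1550 × (1/2)^0.62992 ≈ 1001.6 μCi.
Co-58: 2580 × (1/2)^(8/1700) = 2580 × (1/2)^0.0047059 ≈ 2571.6 μCi.
Total = 1001.6 + 2571.6 ≈ 3573.2 μCi.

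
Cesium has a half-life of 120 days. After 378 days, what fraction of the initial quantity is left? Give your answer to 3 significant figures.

n = 378/120 ≈ 3.15 half-lives.
Fraction remaining = (1/2)^3.15 ≈ 0.11266.

0.113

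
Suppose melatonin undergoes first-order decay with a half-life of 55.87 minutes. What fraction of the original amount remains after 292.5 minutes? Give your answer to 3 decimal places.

n = 292.5/55.87 ≈ 5.2354 half-lives.
Fraction remaining = (1/2)^5.2354 ≈ 0.026546.

0.027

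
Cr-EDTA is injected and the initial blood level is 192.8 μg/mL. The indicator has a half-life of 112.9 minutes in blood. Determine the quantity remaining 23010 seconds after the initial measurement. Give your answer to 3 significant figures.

Convert the elapsed time: 23010 seconds = 383.5 minutes.
Number of half-lives: n = 383.5/112.9 ≈ 3.3968.
Remaining = 192.8 × (1/2)^3.3968 = 192.8 × 0.094942 ≈ 18.305 μg/mL.

18.3 μg/mL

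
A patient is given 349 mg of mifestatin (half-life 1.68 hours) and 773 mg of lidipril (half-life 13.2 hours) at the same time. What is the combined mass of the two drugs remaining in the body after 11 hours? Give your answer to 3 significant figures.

mifestatin: 349 × (1/2)^(11/1.68) = 349 × (1/2)^6.5476 ≈ 3.7307 mg.
lidipril: 773 × (1/2)^(11/13.2) = 773 × (1/2)^0.83333 ≈ 433.83 mg.
Total = 3.7307 + 433.83 ≈ 437.56 mg.

438 mg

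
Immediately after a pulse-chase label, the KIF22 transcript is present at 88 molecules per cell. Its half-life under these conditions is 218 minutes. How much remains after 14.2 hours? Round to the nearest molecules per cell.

Convert the elapsed time: 14.2 hours = 852 minutes.
Number of half-lives: n = 852/218 ≈ 3.9083.
Remaining = 88 × (1/2)^3.9083 = 88 × 0.066604 ≈ 5.8611 molecules per cell.

6 molecules per cell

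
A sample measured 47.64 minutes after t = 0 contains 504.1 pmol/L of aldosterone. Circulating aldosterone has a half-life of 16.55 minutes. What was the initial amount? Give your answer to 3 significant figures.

3710 pmol/L

Number of half-lives elapsed: n = 47.64/16.55 ≈ 2.8785.
A₀ = A × 2^n = 504.1 × 2^2.8785 = 504.1 × 7.3541 ≈ 3707.2 pmol/L.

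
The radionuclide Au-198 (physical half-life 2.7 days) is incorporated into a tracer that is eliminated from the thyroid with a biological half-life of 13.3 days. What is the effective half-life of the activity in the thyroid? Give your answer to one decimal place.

1/t_eff = 1/t_phys + 1/t_biol = 1/2.7 + 1/13.3 = 0.44556 per day.
t_eff = 2.7 × 13.3 / (2.7 + 13.3) ≈ 2.2444 days.

2.2 days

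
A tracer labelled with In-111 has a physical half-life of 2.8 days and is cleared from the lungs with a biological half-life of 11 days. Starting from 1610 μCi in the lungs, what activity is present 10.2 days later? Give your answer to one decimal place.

1/t_eff = 1/t_phys + 1/t_biol = 1/2.8 + 1/11 = 0.44805 per day.
t_eff = 2.8 × 11 / (2.8 + 11) ≈ 2.2319 days.
Remaining = 1610 × (1/2)^(10.2/2.2319) = 1610 × (1/2)^4.5701 ≈ 67.777 μCi.

67.8 μCi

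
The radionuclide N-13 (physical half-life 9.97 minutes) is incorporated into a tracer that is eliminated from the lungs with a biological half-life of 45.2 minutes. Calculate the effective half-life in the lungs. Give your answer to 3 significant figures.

8.17 minutes

1/t_eff = 1/t_phys + 1/t_biol = 1/9.97 + 1/45.2 = 0.12242 per minute.
t_eff = 9.97 × 45.2 / (9.97 + 45.2) ≈ 8.1683 minutes.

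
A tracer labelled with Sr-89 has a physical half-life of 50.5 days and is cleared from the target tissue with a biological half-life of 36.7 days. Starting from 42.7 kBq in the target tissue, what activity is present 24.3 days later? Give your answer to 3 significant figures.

1/t_eff = 1/t_phys + 1/t_biol = 1/50.5 + 1/36.7 = 0.04705 per day.
t_eff = 50.5 × 36.7 / (50.5 + 36.7) ≈ 21.254 days.
Remaining = 42.7 × (1/2)^(24.3/21.254) = 42.7 × (1/2)^1.1433 ≈ 19.331 kBq.

19.3 kBq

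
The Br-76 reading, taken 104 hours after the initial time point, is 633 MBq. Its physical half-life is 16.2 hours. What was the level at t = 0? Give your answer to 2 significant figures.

54000 MBq

Number of half-lives elapsed: n = 104/16.2 ≈ 6.4198.
A₀ = A × 2^n = 633 × 2^6.4198 = 633 × 85.613 ≈ 54193 MBq.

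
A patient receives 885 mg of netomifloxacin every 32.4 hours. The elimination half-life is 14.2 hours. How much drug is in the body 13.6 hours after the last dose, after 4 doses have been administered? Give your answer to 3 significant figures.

573 mg

The 4 doses were given 110.8, 78.4, 46, 13.6 hours ago.
Total = 885·(1/2)^(110.8/14.2) + 885·(1/2)^(78.4/14.2) + 885·(1/2)^(46/14.2) + 885·(1/2)^(13.6/14.2)
      = 3.9633 + 19.272 + 93.708 + 455.65 ≈ 572.59 mg.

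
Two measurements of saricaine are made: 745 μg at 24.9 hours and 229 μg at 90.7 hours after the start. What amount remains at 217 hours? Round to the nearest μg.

Over Δt = 90.7 − 24.9 = 65.8 hours, the level fell by a factor of 745/229 ≈ 3.2533.
n = log₂(3.2533) ≈ 1.7019 half-lives, so t½ = 65.8/1.7019 ≈ 38.663 hours.
From t = 90.7 to t = 217: 229 × (1/2)^((217−90.7)/38.663) ≈ 23.794 μg.

24 μg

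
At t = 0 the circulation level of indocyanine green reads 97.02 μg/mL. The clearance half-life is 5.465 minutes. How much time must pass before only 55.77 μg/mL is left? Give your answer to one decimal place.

Fraction remaining = 55.77/97.02 ≈ 0.57483.
n = log₂(97.02/55.77) = ln(1.7396)/ln 2 ≈ 0.79879 half-lives.
t = n × t½ = 0.79879 × 5.465 ≈ 4.3654 minutes.

4.4 minutes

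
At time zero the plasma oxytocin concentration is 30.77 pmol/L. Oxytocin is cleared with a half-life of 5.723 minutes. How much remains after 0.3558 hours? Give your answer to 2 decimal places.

2.32 pmol/L

Convert the elapsed time: 0.3558 hours = 21.348 minutes.
Number of half-lives: n = 21.348/5.723 ≈ 3.7302.
Remaining = 30.77 × (1/2)^3.7302 = 30.77 × 0.075352 ≈ 2.3186 pmol/L.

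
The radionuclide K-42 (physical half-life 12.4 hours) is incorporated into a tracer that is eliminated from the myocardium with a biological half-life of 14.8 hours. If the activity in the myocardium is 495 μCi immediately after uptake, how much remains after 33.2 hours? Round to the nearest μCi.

16 μCi

1/t_eff = 1/t_phys + 1/t_biol = 1/12.4 + 1/14.8 = 0.14821 per hour.
t_eff = 12.4 × 14.8 / (12.4 + 14.8) ≈ 6.7471 hours.
Remaining = 495 × (1/2)^(33.2/6.7471) = 495 × (1/2)^4.9207 ≈ 16.343 μCi.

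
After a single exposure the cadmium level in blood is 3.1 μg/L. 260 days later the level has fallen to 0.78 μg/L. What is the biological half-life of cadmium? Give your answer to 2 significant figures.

A/A₀ = 0.78/3.1 ≈ 0.25161.
n = log₂(3.9744) ≈ 1.9907 half-lives elapsed in 260 days.
t½ = 260/1.9907 ≈ 130.61 days.

130 days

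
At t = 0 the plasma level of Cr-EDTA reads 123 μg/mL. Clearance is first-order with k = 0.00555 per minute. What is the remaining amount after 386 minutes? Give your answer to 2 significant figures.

14 μg/mL

t½ = ln 2 / k = 0.69315 / 0.00555 ≈ 124.89 minutes.
Number of half-lives: n = 386/124.89 ≈ 3.0907.
Remaining = 123 × (1/2)^3.0907 = 123 × 0.11738 ≈ 14.438 μg/mL.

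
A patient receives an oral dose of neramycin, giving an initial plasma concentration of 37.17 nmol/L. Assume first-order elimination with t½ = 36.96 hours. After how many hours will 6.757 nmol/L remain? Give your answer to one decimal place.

Fraction remaining = 6.757/37.17 ≈ 0.18179.
n = log₂(37.17/6.757) = ln(5.501)/ln 2 ≈ 2.4597 half-lives.
t = n × t½ = 2.4597 × 36.96 ≈ 90.91 hours.

90.9 hours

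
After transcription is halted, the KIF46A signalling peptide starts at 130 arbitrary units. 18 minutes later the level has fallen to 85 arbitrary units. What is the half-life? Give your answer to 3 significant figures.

A/A₀ = 85/130 ≈ 0.65385.
n = log₂(1.5294) ≈ 0.61298 half-lives elapsed in 18 minutes.
t½ = 18/0.61298 ≈ 29.365 minutes.

29.4 minutes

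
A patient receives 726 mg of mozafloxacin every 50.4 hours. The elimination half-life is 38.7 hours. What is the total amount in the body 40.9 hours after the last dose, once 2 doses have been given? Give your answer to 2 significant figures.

490 mg

The 2 doses were given 91.3, 40.9 hours ago.
Total = 726·(1/2)^(91.3/38.7) + 726·(1/2)^(40.9/38.7)
      = 141.5 + 348.97 ≈ 490.47 mg.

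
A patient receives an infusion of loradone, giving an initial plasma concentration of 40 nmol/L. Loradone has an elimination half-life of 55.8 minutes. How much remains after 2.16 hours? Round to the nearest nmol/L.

8 nmol/L

Convert the elapsed time: 2.16 hours = 129.6 minutes.
Number of half-lives: n = 129.6/55.8 ≈ 2.3226.
Remaining = 40 × (1/2)^2.3226 = 40 × 0.19991 ≈ 7.9964 nmol/L.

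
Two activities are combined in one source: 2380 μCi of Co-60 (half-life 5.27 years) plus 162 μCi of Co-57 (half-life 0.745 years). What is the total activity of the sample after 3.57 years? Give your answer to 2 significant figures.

1500 μCi

Co-60: 2380 × (1/2)^(3.57/5.27) = 2380 × (1/2)^0.67742 ≈ 1488.2 μCi.
Co-57: 162 × (1/2)^(3.57/0.745) = 162 × (1/2)^4.7919 ≈ 5.8478 μCi.
Total = 1488.2 + 5.8478 ≈ 1494 μCi.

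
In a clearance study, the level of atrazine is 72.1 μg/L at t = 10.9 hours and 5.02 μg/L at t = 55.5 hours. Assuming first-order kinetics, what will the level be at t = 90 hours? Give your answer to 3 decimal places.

0.639 μg/L

Over Δt = 55.5 − 10.9 = 44.6 hours, the level fell by a factor of 72.1/5.02 ≈ 14.363.
n = log₂(14.363) ≈ 3.8442 half-lives, so t½ = 44.6/3.8442 ≈ 11.602 hours.
From t = 55.5 to t = 90: 5.02 × (1/2)^((90−55.5)/11.602) ≈ 0.63905 μg/L.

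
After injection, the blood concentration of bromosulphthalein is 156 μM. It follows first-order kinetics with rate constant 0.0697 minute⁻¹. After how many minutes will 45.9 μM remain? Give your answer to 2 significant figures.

t½ = ln 2 / λ = 0.69315 / 0.0697 ≈ 9.9447 minutes.
Fraction remaining = 45.9/156 ≈ 0.29423.
n = log₂(156/45.9) = ln(3.3987)/ln 2 ≈ 1.765 half-lives.
t = n × t½ = 1.765 × 9.9447 ≈ 17.552 minutes.

18 minutes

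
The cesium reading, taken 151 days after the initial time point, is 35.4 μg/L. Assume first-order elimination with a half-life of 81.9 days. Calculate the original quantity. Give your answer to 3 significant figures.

Number of half-lives elapsed: n = 151/81.9 ≈ 1.8437.
A₀ = A × 2^n = 35.4 × 2^1.8437 = 35.4 × 3.5893 ≈ 127.06 μg/L.

127 μg/L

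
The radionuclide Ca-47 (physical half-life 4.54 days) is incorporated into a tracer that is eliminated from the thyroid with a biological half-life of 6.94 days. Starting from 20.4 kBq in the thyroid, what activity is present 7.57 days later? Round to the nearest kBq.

1/t_eff = 1/t_phys + 1/t_biol = 1/4.54 + 1/6.94 = 0.36436 per day.
t_eff = 4.54 × 6.94 / (4.54 + 6.94) ≈ 2.7446 days.
Remaining = 20.4 × (1/2)^(7.57/2.7446) = 20.4 × (1/2)^2.7582 ≈ 3.0153 kBq.

3 kBq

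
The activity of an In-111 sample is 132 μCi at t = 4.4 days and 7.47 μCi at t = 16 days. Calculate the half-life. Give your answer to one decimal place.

Over Δt = 16 − 4.4 = 11.6 days, the level fell by a factor of 132/7.47 ≈ 17.671.
n = log₂(17.671) ≈ 4.1433 half-lives, so t½ = 11.6/4.1433 ≈ 2.7997 days.

2.8 days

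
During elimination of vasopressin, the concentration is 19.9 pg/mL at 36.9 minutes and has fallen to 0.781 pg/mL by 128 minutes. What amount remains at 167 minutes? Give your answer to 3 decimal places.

Over Δt = 128 − 36.9 = 91.1 minutes, the level fell by a factor of 19.9/0.781 ≈ 25.48.
n = log₂(25.48) ≈ 4.6713 half-lives, so t½ = 91.1/4.6713 ≈ 19.502 minutes.
From t = 128 to t = 167: 0.781 × (1/2)^((167−128)/19.502) ≈ 0.19528 pg/mL.

0.195 pg/mL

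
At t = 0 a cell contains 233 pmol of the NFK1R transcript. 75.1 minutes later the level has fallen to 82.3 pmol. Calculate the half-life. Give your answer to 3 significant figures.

A/A₀ = 82.3/233 ≈ 0.35322.
n = log₂(2.8311) ≈ 1.5014 half-lives elapsed in 75.1 minutes.
t½ = 75.1/1.5014 ≈ 50.021 minutes.

50.0 minutes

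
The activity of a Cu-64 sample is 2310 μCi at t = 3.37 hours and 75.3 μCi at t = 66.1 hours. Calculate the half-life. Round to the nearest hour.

Over Δt = 66.1 − 3.37 = 62.73 hours, the level fell by a factor of 2310/75.3 ≈ 30.677.
n = log₂(30.677) ≈ 4.9391 half-lives, so t½ = 62.73/4.9391 ≈ 12.701 hours.

13 hours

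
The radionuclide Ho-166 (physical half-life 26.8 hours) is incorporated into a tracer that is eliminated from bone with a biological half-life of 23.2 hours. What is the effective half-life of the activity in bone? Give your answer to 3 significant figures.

12.4 hours

1/t_eff = 1/t_phys + 1/t_biol = 1/26.8 + 1/23.2 = 0.080417 per hour.
t_eff = 26.8 × 23.2 / (26.8 + 23.2) ≈ 12.435 hours.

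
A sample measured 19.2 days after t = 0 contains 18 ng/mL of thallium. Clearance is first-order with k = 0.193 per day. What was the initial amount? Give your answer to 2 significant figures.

t½ = ln 2 / k = 0.69315 / 0.193 ≈ 3.5914 days.
Number of half-lives elapsed: n = 19.2/3.5914 ≈ 5.3461.
A₀ = A × 2^n = 18 × 2^5.3461 = 18 × 40.674 ≈ 732.14 ng/mL.

730 ng/mL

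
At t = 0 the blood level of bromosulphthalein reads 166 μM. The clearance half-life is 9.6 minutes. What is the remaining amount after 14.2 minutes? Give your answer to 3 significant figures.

59.5 μM

Number of half-lives: n = 14.2/9.6 ≈ 1.4792.
Remaining = 166 × (1/2)^1.4792 = 166 × 0.3587 ≈ 59.544 μM.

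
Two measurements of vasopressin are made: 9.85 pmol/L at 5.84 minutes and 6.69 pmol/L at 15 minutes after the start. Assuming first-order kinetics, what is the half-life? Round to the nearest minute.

Over Δt = 15 − 5.84 = 9.16 minutes, the level fell by a factor of 9.85/6.69 ≈ 1.4723.
n = log₂(1.4723) ≈ 0.55812 half-lives, so t½ = 9.16/0.55812 ≈ 16.412 minutes.

16 minutes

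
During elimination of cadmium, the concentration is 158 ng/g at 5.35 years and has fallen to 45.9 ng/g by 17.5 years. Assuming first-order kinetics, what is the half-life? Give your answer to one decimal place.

6.8 years

Over Δt = 17.5 − 5.35 = 12.15 years, the level fell by a factor of 158/45.9 ≈ 3.4423.
n = log₂(3.4423) ≈ 1.7834 half-lives, so t½ = 12.15/1.7834 ≈ 6.813 years.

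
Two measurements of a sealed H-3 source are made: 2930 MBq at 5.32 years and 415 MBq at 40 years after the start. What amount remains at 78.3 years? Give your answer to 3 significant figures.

Over Δt = 40 − 5.32 = 34.68 years, the level fell by a factor of 2930/415 ≈ 7.0602.
n = log₂(7.0602) ≈ 2.8197 half-lives, so t½ = 34.68/2.8197 ≈ 12.299 years.
From t = 40 to t = 78.3: 415 × (1/2)^((78.3−40)/12.299) ≈ 47.932 MBq.

47.9 MBq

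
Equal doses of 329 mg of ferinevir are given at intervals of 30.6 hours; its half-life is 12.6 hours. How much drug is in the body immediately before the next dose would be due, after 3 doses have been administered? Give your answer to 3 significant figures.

74.6 mg

The 3 doses were given 91.8, 61.2, 30.6 hours ago.
Total = 329·(1/2)^(91.8/12.6) + 329·(1/2)^(61.2/12.6) + 329·(1/2)^(30.6/12.6)
      = 2.1085 + 11.351 + 61.112 ≈ 74.571 mg.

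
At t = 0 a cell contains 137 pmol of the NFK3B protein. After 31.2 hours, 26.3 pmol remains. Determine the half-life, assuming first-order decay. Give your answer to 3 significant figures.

A/A₀ = 26.3/137 ≈ 0.19197.
n = log₂(5.2091) ≈ 2.381 half-lives elapsed in 31.2 hours.
t½ = 31.2/2.381 ≈ 13.104 hours.

13.1 hours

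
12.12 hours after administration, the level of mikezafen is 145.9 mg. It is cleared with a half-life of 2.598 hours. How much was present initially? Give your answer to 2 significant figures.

Number of half-lives elapsed: n = 12.12/2.598 ≈ 4.6651.
A₀ = A × 2^n = 145.9 × 2^4.6651 = 145.9 × 25.371 ≈ 3701.7 mg.

3700 mg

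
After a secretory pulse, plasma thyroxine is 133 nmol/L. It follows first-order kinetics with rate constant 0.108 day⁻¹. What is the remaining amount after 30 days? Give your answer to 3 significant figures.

t½ = ln 2 / k = 0.69315 / 0.108 ≈ 6.418 days.
Number of half-lives: n = 30/6.418 ≈ 4.6743.
Remaining = 133 × (1/2)^4.6743 = 133 × 0.039164 ≈ 5.2088 nmol/L.

5.21 nmol/L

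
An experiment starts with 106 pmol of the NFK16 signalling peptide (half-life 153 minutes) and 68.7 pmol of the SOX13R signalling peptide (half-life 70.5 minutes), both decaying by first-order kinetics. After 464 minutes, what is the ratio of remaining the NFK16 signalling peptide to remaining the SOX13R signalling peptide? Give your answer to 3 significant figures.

NFK16 signalling peptide: 106 × (1/2)^(464/153) = 106 × (1/2)^3.0327 ≈ 12.953 pmol.
SOX13R signalling peptide: 68.7 × (1/2)^(464/70.5) = 68.7 × (1/2)^6.5816 ≈ 0.71731 pmol.
Ratio ≈ 12.953 / 0.71731 ≈ 18.058.

18.1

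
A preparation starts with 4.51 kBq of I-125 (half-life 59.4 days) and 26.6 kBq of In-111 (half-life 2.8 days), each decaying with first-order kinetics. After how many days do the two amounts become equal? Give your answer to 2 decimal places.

Set 4.51·(1/2)^(t/59.4) = 26.6·(1/2)^(t/2.8).
Taking log₂: log₂(4.51/26.6) = t·(1/59.4 − 1/2.8).
log₂(0.16955) = -2.5602; 1/59.4 − 1/2.8 = -0.34031.
t = -2.5602 / -0.34031 ≈ 7.5233 days.

7.52 days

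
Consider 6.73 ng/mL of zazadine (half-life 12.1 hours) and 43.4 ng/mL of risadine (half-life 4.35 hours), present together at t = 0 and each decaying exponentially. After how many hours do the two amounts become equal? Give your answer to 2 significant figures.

18 hours

Set 6.73·(1/2)^(t/12.1) = 43.4·(1/2)^(t/4.35).
Taking log₂: log₂(6.73/43.4) = t·(1/12.1 − 1/4.35).
log₂(0.15507) = -2.689; 1/12.1 − 1/4.35 = -0.14724.
t = -2.689 / -0.14724 ≈ 18.263 hours.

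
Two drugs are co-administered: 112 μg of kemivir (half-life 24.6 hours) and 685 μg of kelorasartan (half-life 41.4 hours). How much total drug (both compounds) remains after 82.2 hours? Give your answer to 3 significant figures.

184 μg

kemivir: 112 × (1/2)^(82.2/24.6) = 112 × (1/2)^3.3415 ≈ 11.049 μg.
kelorasartan: 685 × (1/2)^(82.2/41.4) = 685 × (1/2)^1.9855 ≈ 172.98 μg.
Total = 11.049 + 172.98 ≈ 184.03 μg.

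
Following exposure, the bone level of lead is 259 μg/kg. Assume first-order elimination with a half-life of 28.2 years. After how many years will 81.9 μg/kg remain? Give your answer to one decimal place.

Fraction remaining = 81.9/259 ≈ 0.31622.
n = log₂(259/81.9) = ln(3.1624)/ln 2 ≈ 1.661 half-lives.
t = n × t½ = 1.661 × 28.2 ≈ 46.841 years.

46.8 years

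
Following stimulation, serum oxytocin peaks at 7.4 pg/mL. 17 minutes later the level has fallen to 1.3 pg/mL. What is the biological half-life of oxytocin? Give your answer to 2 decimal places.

6.78 minutes

A/A₀ = 1.3/7.4 ≈ 0.17568.
n = log₂(5.6923) ≈ 2.509 half-lives elapsed in 17 minutes.
t½ = 17/2.509 ≈ 6.7756 minutes.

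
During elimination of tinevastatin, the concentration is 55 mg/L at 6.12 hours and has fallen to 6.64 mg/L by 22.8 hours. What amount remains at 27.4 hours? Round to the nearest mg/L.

Over Δt = 22.8 − 6.12 = 16.68 hours, the level fell by a factor of 55/6.64 ≈ 8.2831.
n = log₂(8.2831) ≈ 3.0502 half-lives, so t½ = 16.68/3.0502 ≈ 5.4685 hours.
From t = 22.8 to t = 27.4: 6.64 × (1/2)^((27.4−22.8)/5.4685) ≈ 3.7064 mg/L.

4 mg/L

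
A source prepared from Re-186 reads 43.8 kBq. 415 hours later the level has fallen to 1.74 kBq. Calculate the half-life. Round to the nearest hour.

89 hours

A/A₀ = 1.74/43.8 ≈ 0.039726.
n = log₂(25.172) ≈ 4.6538 half-lives elapsed in 415 hours.
t½ = 415/4.6538 ≈ 89.175 hours.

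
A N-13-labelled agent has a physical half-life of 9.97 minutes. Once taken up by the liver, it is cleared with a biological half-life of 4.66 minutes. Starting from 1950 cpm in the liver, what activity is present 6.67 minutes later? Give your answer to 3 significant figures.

1/t_eff = 1/t_phys + 1/t_biol = 1/9.97 + 1/4.66 = 0.31489 per minute.
t_eff = 9.97 × 4.66 / (9.97 + 4.66) ≈ 3.1757 minutes.
Remaining = 1950 × (1/2)^(6.67/3.1757) = 1950 × (1/2)^2.1003 ≈ 454.75 cpm.

455 cpm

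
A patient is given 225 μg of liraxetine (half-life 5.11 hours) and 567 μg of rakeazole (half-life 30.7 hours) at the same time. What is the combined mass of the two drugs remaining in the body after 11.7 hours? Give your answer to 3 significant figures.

481 μg

liraxetine: 225 × (1/2)^(11.7/5.11) = 225 × (1/2)^2.2896 ≈ 46.019 μg.
rakeazole: 567 × (1/2)^(11.7/30.7) = 567 × (1/2)^0.38111 ≈ 435.37 μg.
Total = 46.019 + 435.37 ≈ 481.39 μg.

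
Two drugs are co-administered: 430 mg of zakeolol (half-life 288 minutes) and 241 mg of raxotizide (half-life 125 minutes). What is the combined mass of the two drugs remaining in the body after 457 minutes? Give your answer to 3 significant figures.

zakeolol: 430 × (1/2)^(457/288) = 430 × (1/2)^1.5868 ≈ 143.15 mg.
raxotizide: 241 × (1/2)^(457/125) = 241 × (1/2)^3.656 ≈ 19.118 mg.
Total = 143.15 + 19.118 ≈ 162.27 mg.

162 mg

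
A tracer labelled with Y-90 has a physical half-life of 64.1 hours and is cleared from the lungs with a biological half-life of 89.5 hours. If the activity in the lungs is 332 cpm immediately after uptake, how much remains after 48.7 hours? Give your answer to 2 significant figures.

1/t_eff = 1/t_phys + 1/t_biol = 1/64.1 + 1/89.5 = 0.026774 per hour.
t_eff = 64.1 × 89.5 / (64.1 + 89.5) ≈ 37.35 hours.
Remaining = 332 × (1/2)^(48.7/37.35) = 332 × (1/2)^1.3039 ≈ 134.47 cpm.

130 cpm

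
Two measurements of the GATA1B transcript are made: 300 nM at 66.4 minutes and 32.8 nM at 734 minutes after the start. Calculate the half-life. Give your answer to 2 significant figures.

210 minutes

Over Δt = 734 − 66.4 = 667.6 minutes, the level fell by a factor of 300/32.8 ≈ 9.1463.
n = log₂(9.1463) ≈ 3.1932 half-lives, so t½ = 667.6/3.1932 ≈ 209.07 minutes.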